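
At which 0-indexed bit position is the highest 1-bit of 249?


0b11111001. Highest set bit at position 7

7


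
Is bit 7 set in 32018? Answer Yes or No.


0b111110100010010, bit 7 = 0. No

No


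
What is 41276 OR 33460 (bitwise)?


0b1010000100111100 | 0b1000001010110100 = 0b1010001110111100 = 41916

41916


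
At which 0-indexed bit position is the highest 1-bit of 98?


0b1100010. Highest set bit at position 6

6


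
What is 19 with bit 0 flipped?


19 ^ (1 << 0) = 19 ^ 1 = 18

18


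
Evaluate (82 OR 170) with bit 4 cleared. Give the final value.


Step 1: 82 | 170 = 250
Step 2: 250 & ~(1 << 4) = 234

234


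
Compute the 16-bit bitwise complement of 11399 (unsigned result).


~0b10110010000111 = 0b1101001101111000 = 54136 (16-bit unsigned)

54136


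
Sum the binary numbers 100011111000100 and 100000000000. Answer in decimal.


100011111000100 + 100000000000 = 100111111000100 = 20420

20420


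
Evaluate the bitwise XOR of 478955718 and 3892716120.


0b11100100011000100100011000110 ^ 0b11101000000001100010001001011000 = 0b11110100100010100110101010011110 = 4102711966

4102711966


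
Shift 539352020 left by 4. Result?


0b100000001001011101101111010100 << 4 = 0b1000000010010111011011110101000000 = 8629632320

8629632320


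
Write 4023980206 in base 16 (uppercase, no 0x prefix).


4023980206 = EFD910AE hex

EFD910AE


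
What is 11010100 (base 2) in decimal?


11010100 in decimal = 212

212


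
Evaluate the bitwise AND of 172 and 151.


0b10101100 & 0b10010111 = 0b10000100 = 132

132


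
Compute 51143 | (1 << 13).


51143 | (1 << 13) = 51143 | 8192 = 59335

59335


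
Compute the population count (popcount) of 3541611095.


0b11010011000110001011001001010111 has 16 set bits

16


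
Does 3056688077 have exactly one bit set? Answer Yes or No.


0b10110110001100010101101111001101. Multiple bits set => No

No


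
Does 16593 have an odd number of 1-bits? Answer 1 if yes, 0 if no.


0b100000011010001 has 5 ones => parity 1

1


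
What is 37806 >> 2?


0b1001001110101110 >> 2 = 0b10010011101011 = 9451

9451


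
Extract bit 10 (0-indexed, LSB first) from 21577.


0b101010001001001, position 10 = 1

1


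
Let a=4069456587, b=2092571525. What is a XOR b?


4069456587 ^ 2092571525 = 2385830222

2385830222


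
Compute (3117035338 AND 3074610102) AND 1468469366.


Step 1: 3117035338 & 3074610102 = 2973893378
Step 2: 2973893378 & 1468469366 = 285343746

285343746


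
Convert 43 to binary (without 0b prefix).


43 = 101011 in binary

101011


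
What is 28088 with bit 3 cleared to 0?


28088 & ~(1 << 3) = 28080

28080


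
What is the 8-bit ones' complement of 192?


192 ^ 255 = 63

63


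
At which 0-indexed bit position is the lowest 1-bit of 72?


0b1001000. Lowest set bit at position 3

3


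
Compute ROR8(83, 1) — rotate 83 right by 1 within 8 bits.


Rotate 0b1010011 right by 1 (8-bit) = 0b10101001 = 169

169


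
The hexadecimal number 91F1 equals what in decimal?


91F1 hex = 37361 decimal

37361


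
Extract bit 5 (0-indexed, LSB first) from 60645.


0b1110110011100101, position 5 = 1

1


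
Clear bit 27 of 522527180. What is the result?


522527180 & ~(1 << 27) = 388309452

388309452


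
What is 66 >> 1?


0b1000010 >> 1 = 0b100001 = 33

33


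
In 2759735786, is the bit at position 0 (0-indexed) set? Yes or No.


0b10100100011111100011100111101010, bit 0 = 0. No

No


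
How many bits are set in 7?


0b111 has 3 set bits

3


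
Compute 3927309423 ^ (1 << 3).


3927309423 ^ (1 << 3) = 3927309423 ^ 8 = 3927309415

3927309415


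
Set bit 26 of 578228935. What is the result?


578228935 | (1 << 26) = 578228935 | 67108864 = 645337799

645337799


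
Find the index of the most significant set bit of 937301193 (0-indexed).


0b110111110111100001010011001001. Highest set bit at position 29

29


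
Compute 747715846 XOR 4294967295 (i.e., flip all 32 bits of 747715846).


747715846 ^ 4294967295 = 3547251449

3547251449


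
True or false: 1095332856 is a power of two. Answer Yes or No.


0b1000001010010010111001111111000. Multiple bits set => No

No


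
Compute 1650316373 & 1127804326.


0b1100010010111011101010001010101 & 0b1000011001110001110110110100110 = 0b1000010000110001100010000000100 = 1108919300

1108919300


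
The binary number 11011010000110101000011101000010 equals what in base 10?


11011010000110101000011101000010 in decimal = 3659171650

3659171650


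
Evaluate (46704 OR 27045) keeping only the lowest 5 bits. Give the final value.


Step 1: 46704 | 27045 = 65525
Step 2: 65525 & 31 = 21

21


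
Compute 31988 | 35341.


0b111110011110100 | 0b1000101000001101 = 0b1111111011111101 = 65277

65277


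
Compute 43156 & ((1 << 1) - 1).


43156 & 1 = 0

0


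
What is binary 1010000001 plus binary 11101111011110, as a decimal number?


1010000001 + 11101111011110 = 11111001011111 = 15967

15967


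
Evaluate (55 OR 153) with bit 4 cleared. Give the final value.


Step 1: 55 | 153 = 191
Step 2: 191 & ~(1 << 4) = 175

175


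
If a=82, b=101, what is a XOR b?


82 ^ 101 = 55

55


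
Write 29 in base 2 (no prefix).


29 = 11101 in binary

11101


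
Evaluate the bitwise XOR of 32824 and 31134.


0b1000000000111000 ^ 0b111100110011110 = 0b1111100110100110 = 63910

63910


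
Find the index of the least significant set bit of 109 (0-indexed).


0b1101101. Lowest set bit at position 0

0


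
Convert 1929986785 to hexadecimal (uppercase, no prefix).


1929986785 = 730942E1 hex

730942E1


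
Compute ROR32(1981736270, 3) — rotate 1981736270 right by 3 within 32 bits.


Rotate 0b1110110000111101110010101001110 right by 3 (32-bit) = 0b11001110110000111101110010101001 = 3468942505

3468942505


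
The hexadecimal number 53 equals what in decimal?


53 hex = 83 decimal

83


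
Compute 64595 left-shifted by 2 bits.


0b1111110001010011 << 2 = 0b111111000101001100 = 258380

258380


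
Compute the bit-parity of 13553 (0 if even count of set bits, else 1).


0b11010011110001 has 8 ones => parity 0

0


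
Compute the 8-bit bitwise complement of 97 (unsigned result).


~0b1100001 = 0b10011110 = 158 (8-bit unsigned)

158


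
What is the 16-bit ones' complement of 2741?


2741 ^ 65535 = 62794

62794


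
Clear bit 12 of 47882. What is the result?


47882 & ~(1 << 12) = 43786

43786


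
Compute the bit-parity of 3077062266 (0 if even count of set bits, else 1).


0b10110111011010000011111001111010 has 19 ones => parity 1

1


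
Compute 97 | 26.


0b1100001 | 0b11010 = 0b1111011 = 123

123


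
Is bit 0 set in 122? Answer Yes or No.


0b1111010, bit 0 = 0. No

No


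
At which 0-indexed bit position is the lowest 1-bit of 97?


0b1100001. Lowest set bit at position 0

0


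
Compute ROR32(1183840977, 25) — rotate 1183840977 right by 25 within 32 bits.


Rotate 0b1000110100011111111101011010001 right by 25 (32-bit) = 0b1000111111111010110100010100011 = 1207789731

1207789731


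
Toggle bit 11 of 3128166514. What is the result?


3128166514 ^ (1 << 11) = 3128166514 ^ 2048 = 3128164466

3128164466


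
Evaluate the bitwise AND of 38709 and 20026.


0b1001011100110101 & 0b100111000111010 = 0b11000110000 = 1584

1584


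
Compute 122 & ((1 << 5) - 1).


122 & 31 = 26

26


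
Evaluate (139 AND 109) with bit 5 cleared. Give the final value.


Step 1: 139 & 109 = 9
Step 2: 9 & ~(1 << 5) = 9

9


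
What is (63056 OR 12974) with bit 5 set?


Step 1: 63056 | 12974 = 63230
Step 2: 63230 | (1 << 5) = 63230 | 32 = 63230

63230


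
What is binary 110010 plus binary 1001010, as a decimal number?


110010 + 1001010 = 1111100 = 124

124


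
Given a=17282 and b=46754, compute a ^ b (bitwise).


17282 ^ 46754 = 62752

62752


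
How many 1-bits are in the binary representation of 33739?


0b1000001111001011 has 8 set bits

8


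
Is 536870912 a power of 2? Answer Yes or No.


0b100000000000000000000000000000. Only one bit set => Yes

Yes


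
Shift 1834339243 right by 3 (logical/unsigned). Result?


0b1101101010101011100101110101011 >> 3 = 0b1101101010101011100101110101 = 229292405

229292405


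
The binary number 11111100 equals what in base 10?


11111100 in decimal = 252

252


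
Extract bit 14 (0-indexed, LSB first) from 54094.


0b1101001101001110, position 14 = 1

1


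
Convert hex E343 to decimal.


E343 hex = 58179 decimal

58179


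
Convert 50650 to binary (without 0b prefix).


50650 = 1100010111011010 in binary

1100010111011010


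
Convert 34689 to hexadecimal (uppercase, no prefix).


34689 = 8781 hex

8781


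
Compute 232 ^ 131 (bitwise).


0b11101000 ^ 0b10000011 = 0b1101011 = 107

107


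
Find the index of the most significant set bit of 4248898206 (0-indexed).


0b11111101010000010000101010011110. Highest set bit at position 31

31


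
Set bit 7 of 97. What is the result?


97 | (1 << 7) = 97 | 128 = 225

225


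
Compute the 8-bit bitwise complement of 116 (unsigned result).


~0b1110100 = 0b10001011 = 139 (8-bit unsigned)

139


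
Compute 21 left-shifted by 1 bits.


0b10101 << 1 = 0b101010 = 42

42


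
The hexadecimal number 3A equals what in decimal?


3A hex = 58 decimal

58


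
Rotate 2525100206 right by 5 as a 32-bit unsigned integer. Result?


Rotate 0b10010110100000011111100010101110 right by 5 (32-bit) = 0b1110100101101000000111111000101 = 1957957573

1957957573


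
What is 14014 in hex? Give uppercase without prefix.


14014 = 36BE hex

36BE


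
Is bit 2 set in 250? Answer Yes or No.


0b11111010, bit 2 = 0. No

No


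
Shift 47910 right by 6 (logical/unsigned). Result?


0b1011101100100110 >> 6 = 0b1011101100 = 748

748


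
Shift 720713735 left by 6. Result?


0b101010111101010011100000000111 << 6 = 0b101010111101010011100000000111000000 = 46125679040

46125679040


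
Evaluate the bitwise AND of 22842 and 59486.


0b101100100111010 & 0b1110100001011110 = 0b100100000011010 = 18458

18458


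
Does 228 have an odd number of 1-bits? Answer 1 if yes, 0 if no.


0b11100100 has 4 ones => parity 0

0


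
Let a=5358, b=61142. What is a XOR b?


5358 ^ 61142 = 64056

64056


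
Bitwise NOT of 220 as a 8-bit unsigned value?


~0b11011100 = 0b100011 = 35 (8-bit unsigned)

35


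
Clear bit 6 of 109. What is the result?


109 & ~(1 << 6) = 45

45


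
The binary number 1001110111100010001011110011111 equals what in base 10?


1001110111100010001011110011111 in decimal = 1324423071

1324423071


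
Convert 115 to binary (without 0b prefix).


115 = 1110011 in binary

1110011


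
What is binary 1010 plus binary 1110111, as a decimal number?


1010 + 1110111 = 10000001 = 129

129


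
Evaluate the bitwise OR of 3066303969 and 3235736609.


0b10110110110001000001010111100001 | 0b11000000110111010110110000100001 = 0b11110110110111010111110111100001 = 4141710817

4141710817


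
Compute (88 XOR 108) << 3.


Step 1: 88 ^ 108 = 52
Step 2: 52 << 3 = 416

416


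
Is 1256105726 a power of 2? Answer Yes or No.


0b1001010110111101010011011111110. Multiple bits set => No

No


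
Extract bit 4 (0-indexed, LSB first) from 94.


0b1011110, position 4 = 1

1


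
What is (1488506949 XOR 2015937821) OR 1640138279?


Step 1: 1488506949 ^ 2015937821 = 546313560
Step 2: 546313560 | 1640138279 = 1641191295

1641191295


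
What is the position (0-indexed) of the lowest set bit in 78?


0b1001110. Lowest set bit at position 1

1


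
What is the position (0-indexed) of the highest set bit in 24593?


0b110000000010001. Highest set bit at position 14

14


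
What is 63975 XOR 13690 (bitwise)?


0b1111100111100111 ^ 0b11010101111010 = 0b1100110010011101 = 52381

52381


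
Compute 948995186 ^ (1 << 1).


948995186 ^ (1 << 1) = 948995186 ^ 2 = 948995184

948995184


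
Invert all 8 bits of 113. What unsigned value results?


113 ^ 255 = 142

142


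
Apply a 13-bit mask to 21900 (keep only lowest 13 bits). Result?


21900 & 8191 = 5516

5516


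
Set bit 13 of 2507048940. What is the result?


2507048940 | (1 << 13) = 2507048940 | 8192 = 2507057132

2507057132


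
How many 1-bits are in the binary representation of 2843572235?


0b10101001011111010111100000001011 has 17 set bits

17


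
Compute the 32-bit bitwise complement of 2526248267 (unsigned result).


~0b10010110100100110111110101001011 = 0b1101001011011001000001010110100 = 1768719028 (32-bit unsigned)

1768719028


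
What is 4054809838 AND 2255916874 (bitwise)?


0b11110001101011110111110011101110 & 0b10000110011101101000111101001010 = 0b10000000001001100000110001001010 = 2149977162

2149977162


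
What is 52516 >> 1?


0b1100110100100100 >> 1 = 0b110011010010010 = 26258

26258


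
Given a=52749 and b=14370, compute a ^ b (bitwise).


52749 ^ 14370 = 63023

63023


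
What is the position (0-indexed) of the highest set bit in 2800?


0b101011110000. Highest set bit at position 11

11


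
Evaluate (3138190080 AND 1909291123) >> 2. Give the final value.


Step 1: 3138190080 & 1909291123 = 822900736
Step 2: 822900736 >> 2 = 205725184

205725184


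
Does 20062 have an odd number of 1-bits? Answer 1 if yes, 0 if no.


0b100111001011110 has 9 ones => parity 1

1


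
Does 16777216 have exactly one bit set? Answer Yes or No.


0b1000000000000000000000000. Only one bit set => Yes

Yes


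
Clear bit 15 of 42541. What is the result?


42541 & ~(1 << 15) = 9773

9773


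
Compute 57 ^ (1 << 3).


57 ^ (1 << 3) = 57 ^ 8 = 49

49


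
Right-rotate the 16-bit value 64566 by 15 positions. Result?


Rotate 0b1111110000110110 right by 15 (16-bit) = 0b1111100001101101 = 63597

63597


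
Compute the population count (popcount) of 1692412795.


0b1100100111000000010101101111011 has 16 set bits

16


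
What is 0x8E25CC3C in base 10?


8E25CC3C hex = 2384841788 decimal

2384841788


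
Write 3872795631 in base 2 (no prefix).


3872795631 = 11100110110101100010101111101111 in binary

11100110110101100010101111101111


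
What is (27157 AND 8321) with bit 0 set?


Step 1: 27157 & 8321 = 8193
Step 2: 8193 | (1 << 0) = 8193 | 1 = 8193

8193


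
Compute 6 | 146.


0b110 | 0b10010010 = 0b10010110 = 150

150


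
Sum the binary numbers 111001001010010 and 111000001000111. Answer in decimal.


111001001010010 + 111000001000111 = 1110001010011001 = 58009

58009


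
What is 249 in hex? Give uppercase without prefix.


249 = F9 hex

F9


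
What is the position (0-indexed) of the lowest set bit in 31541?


0b111101100110101. Lowest set bit at position 0

0


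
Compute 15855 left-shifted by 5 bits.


0b11110111101111 << 5 = 0b1111011110111100000 = 507360

507360


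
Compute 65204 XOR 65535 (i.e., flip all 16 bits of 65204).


65204 ^ 65535 = 331

331


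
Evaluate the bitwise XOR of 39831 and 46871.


0b1001101110010111 ^ 0b1011011100010111 = 0b10110010000000 = 11392

11392


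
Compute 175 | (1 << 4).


175 | (1 << 4) = 175 | 16 = 191

191


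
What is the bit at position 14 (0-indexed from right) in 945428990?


0b111000010110100001100111111110, position 14 = 0

0


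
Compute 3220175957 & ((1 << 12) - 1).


3220175957 & 4095 = 3157

3157


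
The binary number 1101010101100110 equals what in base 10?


1101010101100110 in decimal = 54630

54630


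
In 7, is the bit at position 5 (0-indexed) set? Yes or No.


0b111, bit 5 = 0. No

No


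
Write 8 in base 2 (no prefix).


8 = 1000 in binary

1000


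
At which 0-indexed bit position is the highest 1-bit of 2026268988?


0b1111000110001100110100100111100. Highest set bit at position 30

30


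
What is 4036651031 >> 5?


0b11110000100110100110100000010111 >> 5 = 0b111100001001101001101000000 = 126145344

126145344


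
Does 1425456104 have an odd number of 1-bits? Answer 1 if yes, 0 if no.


0b1010100111101101011101111101000 has 19 ones => parity 1

1


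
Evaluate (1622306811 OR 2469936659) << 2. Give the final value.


Step 1: 1622306811 | 2469936659 = 4089085947
Step 2: 4089085947 << 2 = 16356343788

16356343788


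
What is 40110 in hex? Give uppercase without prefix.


40110 = 9CAE hex

9CAE


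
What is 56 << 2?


0b111000 << 2 = 0b11100000 = 224

224


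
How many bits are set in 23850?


0b101110100101010 has 8 set bits

8


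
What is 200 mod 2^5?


200 & 31 = 8

8


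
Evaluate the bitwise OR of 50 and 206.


0b110010 | 0b11001110 = 0b11111110 = 254

254


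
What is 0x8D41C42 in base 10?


8D41C42 hex = 148118594 decimal

148118594


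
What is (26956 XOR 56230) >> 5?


Step 1: 26956 ^ 56230 = 45802
Step 2: 45802 >> 5 = 1431

1431


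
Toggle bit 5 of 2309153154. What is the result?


2309153154 ^ (1 << 5) = 2309153154 ^ 32 = 2309153186

2309153186


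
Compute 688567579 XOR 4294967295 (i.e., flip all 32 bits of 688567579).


688567579 ^ 4294967295 = 3606399716

3606399716


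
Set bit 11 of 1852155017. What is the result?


1852155017 | (1 << 11) = 1852155017 | 2048 = 1852157065

1852157065


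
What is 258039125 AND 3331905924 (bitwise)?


0b1111011000010101110101010101 & 0b11000110100110001101100110000100 = 0b110000000000101100100000100 = 100686084

100686084


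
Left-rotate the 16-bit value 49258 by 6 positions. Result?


Rotate 0b1100000001101010 left by 6 (16-bit) = 0b1101010110000 = 6832

6832


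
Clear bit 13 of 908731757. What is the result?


908731757 & ~(1 << 13) = 908723565

908723565


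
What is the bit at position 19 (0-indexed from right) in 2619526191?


0b10011100001000101100110000101111, position 19 = 0

0


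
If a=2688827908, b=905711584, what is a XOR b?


2688827908 ^ 905711584 = 2511883748

2511883748


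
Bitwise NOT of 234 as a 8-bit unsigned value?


~0b11101010 = 0b10101 = 21 (8-bit unsigned)

21


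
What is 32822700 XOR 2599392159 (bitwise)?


0b1111101001101010110101100 ^ 0b10011010111011111001001110011111 = 0b10011011000110110100011000110011 = 2602255923

2602255923


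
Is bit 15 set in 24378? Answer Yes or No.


0b101111100111010, bit 15 = 0. No

No


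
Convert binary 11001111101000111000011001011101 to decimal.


11001111101000111000011001011101 in decimal = 3483600477

3483600477


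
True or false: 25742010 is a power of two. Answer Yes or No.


0b1100010001100101010111010. Multiple bits set => No

No


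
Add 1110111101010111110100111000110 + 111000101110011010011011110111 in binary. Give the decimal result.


1110111101010111110100111000110 + 111000101110011010011011110111 = 10110000011001011001000010111101 = 2959446205

2959446205


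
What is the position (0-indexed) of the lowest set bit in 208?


0b11010000. Lowest set bit at position 4

4


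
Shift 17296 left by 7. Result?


0b100001110010000 << 7 = 0b1000011100100000000000 = 2213888

2213888


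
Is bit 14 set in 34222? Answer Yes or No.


0b1000010110101110, bit 14 = 0. No

No


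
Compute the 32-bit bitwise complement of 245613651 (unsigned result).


~0b1110101000111100010001010011 = 0b11110001010111000011101110101100 = 4049353644 (32-bit unsigned)

4049353644


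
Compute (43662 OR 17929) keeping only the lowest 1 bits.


Step 1: 43662 | 17929 = 61071
Step 2: 61071 & 1 = 1

1


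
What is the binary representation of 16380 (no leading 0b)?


16380 = 11111111111100 in binary

11111111111100


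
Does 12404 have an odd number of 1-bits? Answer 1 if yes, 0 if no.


0b11000001110100 has 6 ones => parity 0

0


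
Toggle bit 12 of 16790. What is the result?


16790 ^ (1 << 12) = 16790 ^ 4096 = 20886

20886


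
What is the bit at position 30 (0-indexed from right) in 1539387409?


0b1011011110000010011000000010001, position 30 = 1

1


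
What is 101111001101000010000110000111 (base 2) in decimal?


101111001101000010000110000111 in decimal = 791945607

791945607


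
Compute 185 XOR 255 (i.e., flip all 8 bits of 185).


185 ^ 255 = 70

70


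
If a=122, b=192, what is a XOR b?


122 ^ 192 = 186

186


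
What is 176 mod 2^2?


176 & 3 = 0

0


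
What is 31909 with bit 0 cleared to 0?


31909 & ~(1 << 0) = 31908

31908


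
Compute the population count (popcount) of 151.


0b10010111 has 5 set bits

5


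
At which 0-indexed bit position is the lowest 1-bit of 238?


0b11101110. Lowest set bit at position 1

1


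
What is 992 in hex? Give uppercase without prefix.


992 = 3E0 hex

3E0


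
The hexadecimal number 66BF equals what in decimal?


66BF hex = 26303 decimal

26303


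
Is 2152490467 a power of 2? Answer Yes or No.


0b10000000010011000110010111100011. Multiple bits set => No

No


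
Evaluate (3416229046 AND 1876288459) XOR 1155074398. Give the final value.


Step 1: 3416229046 & 1876288459 = 1268088962
Step 2: 1268088962 ^ 1155074398 = 256674268

256674268


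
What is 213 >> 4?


0b11010101 >> 4 = 0b1101 = 13

13


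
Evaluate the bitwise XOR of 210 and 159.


0b11010010 ^ 0b10011111 = 0b1001101 = 77

77


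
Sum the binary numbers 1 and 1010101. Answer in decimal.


1 + 1010101 = 1010110 = 86

86


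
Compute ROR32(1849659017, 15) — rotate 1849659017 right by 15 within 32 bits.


Rotate 0b1101110001111111000111010001001 right by 15 (32-bit) = 0b11101000100101101110001111111 = 487775359

487775359


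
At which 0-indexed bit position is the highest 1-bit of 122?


0b1111010. Highest set bit at position 6

6


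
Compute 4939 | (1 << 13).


4939 | (1 << 13) = 4939 | 8192 = 13131

13131


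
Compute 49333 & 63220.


0b1100000010110101 & 0b1111011011110100 = 0b1100000010110100 = 49332

49332


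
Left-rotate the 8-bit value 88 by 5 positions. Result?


Rotate 0b1011000 left by 5 (8-bit) = 0b1011 = 11

11


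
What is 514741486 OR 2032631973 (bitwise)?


0b11110101011100101010011101110 | 0b1111001001001111000000010100101 = 0b1111111101011111101010011101111 = 2142229743

2142229743


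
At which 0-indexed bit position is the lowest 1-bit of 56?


0b111000. Lowest set bit at position 3

3


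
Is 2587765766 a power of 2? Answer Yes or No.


0b10011010001111100010110000000110. Multiple bits set => No

No


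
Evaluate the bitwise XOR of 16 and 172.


0b10000 ^ 0b10101100 = 0b10111100 = 188

188


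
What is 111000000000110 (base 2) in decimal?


111000000000110 in decimal = 28678

28678


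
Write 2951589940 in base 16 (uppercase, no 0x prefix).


2951589940 = AFEDB034 hex

AFEDB034


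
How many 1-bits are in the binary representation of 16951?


0b100001000110111 has 7 set bits

7


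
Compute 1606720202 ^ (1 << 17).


1606720202 ^ (1 << 17) = 1606720202 ^ 131072 = 1606851274

1606851274


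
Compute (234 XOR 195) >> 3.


Step 1: 234 ^ 195 = 41
Step 2: 41 >> 3 = 5

5


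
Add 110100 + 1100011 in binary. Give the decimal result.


110100 + 1100011 = 10010111 = 151

151


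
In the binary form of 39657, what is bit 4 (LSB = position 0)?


0b1001101011101001, position 4 = 0

0


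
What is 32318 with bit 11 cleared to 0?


32318 & ~(1 << 11) = 30270

30270


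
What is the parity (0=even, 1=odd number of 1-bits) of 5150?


0b1010000011110 has 6 ones => parity 0

0


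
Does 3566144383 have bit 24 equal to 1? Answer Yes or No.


0b11010100100011110000101101111111, bit 24 = 0. No

No


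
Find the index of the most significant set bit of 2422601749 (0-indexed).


0b10010000011001011111100000010101. Highest set bit at position 31

31


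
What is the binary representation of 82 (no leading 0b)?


82 = 1010010 in binary

1010010


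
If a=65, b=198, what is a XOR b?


65 ^ 198 = 135

135


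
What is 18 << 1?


0b10010 << 1 = 0b100100 = 36

36


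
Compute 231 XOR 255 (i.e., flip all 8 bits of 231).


231 ^ 255 = 24

24


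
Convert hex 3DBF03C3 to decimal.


3DBF03C3 hex = 1035928515 decimal

1035928515


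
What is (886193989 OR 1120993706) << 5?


Step 1: 886193989 | 1120993706 = 1993555951
Step 2: 1993555951 << 5 = 63793790432

63793790432


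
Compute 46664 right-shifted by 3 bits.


0b1011011001001000 >> 3 = 0b1011011001001 = 5833

5833


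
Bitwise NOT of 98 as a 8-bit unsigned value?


~0b1100010 = 0b10011101 = 157 (8-bit unsigned)

157


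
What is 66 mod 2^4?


66 & 15 = 2

2


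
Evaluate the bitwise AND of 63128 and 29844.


0b1111011010011000 & 0b111010010010100 = 0b111010010010000 = 29840

29840


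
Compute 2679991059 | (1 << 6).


2679991059 | (1 << 6) = 2679991059 | 64 = 2679991123

2679991123


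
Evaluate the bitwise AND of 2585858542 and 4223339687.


0b10011010001000010001000111101110 & 0b11111011101110110000110010100111 = 0b10011010001000010000000010100110 = 2585854118

2585854118


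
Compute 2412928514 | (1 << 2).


2412928514 | (1 << 2) = 2412928514 | 4 = 2412928518

2412928518


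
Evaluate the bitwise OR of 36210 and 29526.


0b1000110101110010 | 0b111001101010110 = 0b1111111101110110 = 65398

65398


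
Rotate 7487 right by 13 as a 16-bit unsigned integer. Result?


Rotate 0b1110100111111 right by 13 (16-bit) = 0b1110100111111000 = 59896

59896


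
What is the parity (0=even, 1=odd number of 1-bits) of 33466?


0b1000001010111010 has 7 ones => parity 1

1


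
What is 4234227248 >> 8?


0b11111100011000010010111000110000 >> 8 = 0b111111000110000100101110 = 16539950

16539950


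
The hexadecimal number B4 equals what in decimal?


B4 hex = 180 decimal

180


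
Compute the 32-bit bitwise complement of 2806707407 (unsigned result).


~0b10100111010010101111010011001111 = 0b1011000101101010000101100110000 = 1488259888 (32-bit unsigned)

1488259888


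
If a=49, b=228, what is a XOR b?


49 ^ 228 = 213

213


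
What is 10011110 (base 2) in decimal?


10011110 in decimal = 158

158


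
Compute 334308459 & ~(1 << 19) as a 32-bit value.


334308459 & ~(1 << 19) = 333784171

333784171


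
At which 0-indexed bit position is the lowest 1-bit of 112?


0b1110000. Lowest set bit at position 4

4


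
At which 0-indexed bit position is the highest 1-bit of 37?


0b100101. Highest set bit at position 5

5


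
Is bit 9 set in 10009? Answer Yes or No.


0b10011100011001, bit 9 = 1. Yes

Yes


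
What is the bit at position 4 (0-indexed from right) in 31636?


0b111101110010100, position 4 = 1

1


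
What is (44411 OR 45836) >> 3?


Step 1: 44411 | 45836 = 49023
Step 2: 49023 >> 3 = 6127

6127


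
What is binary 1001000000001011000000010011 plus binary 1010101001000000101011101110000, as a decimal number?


1001000000001011000000010011 + 1010101001000000101011101110000 = 1011110001000010000011110000011 = 1579222915

1579222915


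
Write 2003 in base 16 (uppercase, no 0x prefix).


2003 = 7D3 hex

7D3


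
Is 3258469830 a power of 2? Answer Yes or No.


0b11000010001110000100110111000110. Multiple bits set => No

No


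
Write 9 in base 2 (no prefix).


9 = 1001 in binary

1001


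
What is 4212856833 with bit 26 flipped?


4212856833 ^ (1 << 26) = 4212856833 ^ 67108864 = 4279965697

4279965697


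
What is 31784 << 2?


0b111110000101000 << 2 = 0b11111000010100000 = 127136

127136


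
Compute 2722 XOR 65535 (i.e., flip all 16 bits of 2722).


2722 ^ 65535 = 62813

62813


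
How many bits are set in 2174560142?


0b10000001100111010010011110001110 has 15 set bits

15


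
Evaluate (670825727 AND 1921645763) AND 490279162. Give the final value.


Step 1: 670825727 & 1921645763 = 579468483
Step 2: 579468483 & 490279162 = 594114

594114


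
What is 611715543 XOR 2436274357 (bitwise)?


0b100100011101100000100111010111 ^ 0b10010001001101101001100010110101 = 0b10110101010000001001000101100010 = 3040907618

3040907618


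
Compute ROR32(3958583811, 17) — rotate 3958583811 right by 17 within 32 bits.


Rotate 0b11101011111100110011001000000011 right by 17 (32-bit) = 0b10011001000000011111010111111001 = 2567042553

2567042553


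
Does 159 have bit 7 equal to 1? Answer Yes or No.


0b10011111, bit 7 = 1. Yes

Yes


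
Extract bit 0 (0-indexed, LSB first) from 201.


0b11001001, position 0 = 1

1


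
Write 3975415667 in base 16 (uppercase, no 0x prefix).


3975415667 = ECF40773 hex

ECF40773


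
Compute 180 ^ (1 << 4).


180 ^ (1 << 4) = 180 ^ 16 = 164

164


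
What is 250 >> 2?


0b11111010 >> 2 = 0b111110 = 62

62


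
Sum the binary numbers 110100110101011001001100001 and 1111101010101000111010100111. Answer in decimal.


110100110101011001001100001 + 1111101010101000111010100111 = 10110010001010100000100001000 = 373637384

373637384


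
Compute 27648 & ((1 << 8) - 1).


27648 & 255 = 0

0


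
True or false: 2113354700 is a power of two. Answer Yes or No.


0b1111101111101110011101111001100. Multiple bits set => No

No


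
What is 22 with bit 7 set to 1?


22 | (1 << 7) = 22 | 128 = 150

150


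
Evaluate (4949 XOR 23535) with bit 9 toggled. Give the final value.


Step 1: 4949 ^ 23535 = 18618
Step 2: 18618 ^ (1 << 9) = 18618 ^ 512 = 19130

19130


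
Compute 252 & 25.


0b11111100 & 0b11001 = 0b11000 = 24

24


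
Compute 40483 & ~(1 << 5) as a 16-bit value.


40483 & ~(1 << 5) = 40451

40451


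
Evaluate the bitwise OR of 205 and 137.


0b11001101 | 0b10001001 = 0b11001101 = 205

205


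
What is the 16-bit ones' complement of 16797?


16797 ^ 65535 = 48738

48738


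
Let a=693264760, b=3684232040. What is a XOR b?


693264760 ^ 3684232040 = 4073359888

4073359888


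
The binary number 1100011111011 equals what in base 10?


1100011111011 in decimal = 6395

6395


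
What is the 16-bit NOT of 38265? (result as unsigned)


~0b1001010101111001 = 0b110101010000110 = 27270 (16-bit unsigned)

27270


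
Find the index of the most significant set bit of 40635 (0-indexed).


0b1001111010111011. Highest set bit at position 15

15


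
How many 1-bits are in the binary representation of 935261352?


0b110111101111101111010010101000 has 19 set bits

19


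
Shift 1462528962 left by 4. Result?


0b1010111001011000110101111000010 << 4 = 0b10101110010110001101011110000100000 = 23400463392

23400463392


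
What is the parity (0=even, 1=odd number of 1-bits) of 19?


0b10011 has 3 ones => parity 1

1


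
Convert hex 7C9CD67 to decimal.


7C9CD67 hex = 130665831 decimal

130665831


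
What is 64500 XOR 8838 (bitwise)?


0b1111101111110100 ^ 0b10001010000110 = 0b1101100101110010 = 55666

55666


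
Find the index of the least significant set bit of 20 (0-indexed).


0b10100. Lowest set bit at position 2

2


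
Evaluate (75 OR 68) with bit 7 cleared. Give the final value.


Step 1: 75 | 68 = 79
Step 2: 79 & ~(1 << 7) = 79

79


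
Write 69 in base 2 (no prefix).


69 = 1000101 in binary

1000101


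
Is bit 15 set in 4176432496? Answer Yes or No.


0b11111000111011110100110101110000, bit 15 = 0. No

No


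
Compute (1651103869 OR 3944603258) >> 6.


Step 1: 1651103869 | 3944603258 = 3950894719
Step 2: 3950894719 >> 6 = 61732729

61732729


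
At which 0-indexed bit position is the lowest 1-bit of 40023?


0b1001110001010111. Lowest set bit at position 0

0


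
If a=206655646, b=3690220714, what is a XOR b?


206655646 ^ 3690220714 = 3617922100

3617922100


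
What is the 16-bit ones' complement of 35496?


35496 ^ 65535 = 30039

30039


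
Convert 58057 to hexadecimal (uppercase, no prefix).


58057 = E2C9 hex

E2C9


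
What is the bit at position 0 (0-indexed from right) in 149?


0b10010101, position 0 = 1

1


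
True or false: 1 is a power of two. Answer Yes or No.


0b1. Only one bit set => Yes

Yes


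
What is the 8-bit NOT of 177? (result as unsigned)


~0b10110001 = 0b1001110 = 78 (8-bit unsigned)

78


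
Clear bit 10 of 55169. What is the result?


55169 & ~(1 << 10) = 54145

54145


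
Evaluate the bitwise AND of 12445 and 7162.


0b11000010011101 & 0b1101111111010 = 0b1000010011000 = 4248

4248


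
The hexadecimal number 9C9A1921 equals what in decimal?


9C9A1921 hex = 2627344673 decimal

2627344673


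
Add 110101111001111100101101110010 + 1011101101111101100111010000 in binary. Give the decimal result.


110101111001111100101101110010 + 1011101101111101100111010000 = 1000001100111111010010101000010 = 1100981570

1100981570


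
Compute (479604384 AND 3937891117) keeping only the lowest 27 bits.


Step 1: 479604384 & 3937891117 = 144056864
Step 2: 144056864 & 134217727 = 9839136

9839136


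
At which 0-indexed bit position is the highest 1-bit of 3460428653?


0b11001110010000011111001101101101. Highest set bit at position 31

31


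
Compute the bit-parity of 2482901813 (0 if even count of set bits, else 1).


0b10010011111111100001001100110101 has 18 ones => parity 0

0


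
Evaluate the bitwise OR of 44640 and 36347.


0b1010111001100000 | 0b1000110111111011 = 0b1010111111111011 = 45051

45051


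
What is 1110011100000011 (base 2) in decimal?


1110011100000011 in decimal = 59139

59139


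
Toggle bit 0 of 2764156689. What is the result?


2764156689 ^ (1 << 0) = 2764156689 ^ 1 = 2764156688

2764156688


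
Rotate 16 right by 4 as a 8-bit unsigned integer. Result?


Rotate 0b10000 right by 4 (8-bit) = 0b1 = 1

1


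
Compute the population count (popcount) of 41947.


0b1010001111011011 has 10 set bits

10


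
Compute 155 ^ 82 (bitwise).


0b10011011 ^ 0b1010010 = 0b11001001 = 201

201


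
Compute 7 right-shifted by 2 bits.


0b111 >> 2 = 0b1 = 1

1


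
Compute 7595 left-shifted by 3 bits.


0b1110110101011 << 3 = 0b1110110101011000 = 60760

60760


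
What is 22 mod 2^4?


22 & 15 = 6

6


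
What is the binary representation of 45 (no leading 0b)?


45 = 101101 in binary

101101


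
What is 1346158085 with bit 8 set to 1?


1346158085 | (1 << 8) = 1346158085 | 256 = 1346158341

1346158341


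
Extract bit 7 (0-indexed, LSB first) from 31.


0b11111, position 7 = 0

0


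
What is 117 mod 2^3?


117 & 7 = 5

5


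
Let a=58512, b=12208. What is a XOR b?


58512 ^ 12208 = 52000

52000


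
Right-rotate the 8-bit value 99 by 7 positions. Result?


Rotate 0b1100011 right by 7 (8-bit) = 0b11000110 = 198

198


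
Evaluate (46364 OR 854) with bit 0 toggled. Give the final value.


Step 1: 46364 | 854 = 46942
Step 2: 46942 ^ (1 << 0) = 46942 ^ 1 = 46943

46943


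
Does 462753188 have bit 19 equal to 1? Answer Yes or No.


0b11011100101010000110110100100, bit 19 = 0. No

No


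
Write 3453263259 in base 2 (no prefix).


3453263259 = 11001101110101001001110110011011 in binary

11001101110101001001110110011011


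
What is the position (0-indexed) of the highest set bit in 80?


0b1010000. Highest set bit at position 6

6


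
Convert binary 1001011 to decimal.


1001011 in decimal = 75

75


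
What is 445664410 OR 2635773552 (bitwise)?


0b11010100100000100110010011010 | 0b10011101000110101011011001110000 = 0b10011111100110101111111011111010 = 2677735162

2677735162


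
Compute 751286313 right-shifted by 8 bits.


0b101100110001111011100000101001 >> 8 = 0b1011001100011110111000 = 2934712

2934712


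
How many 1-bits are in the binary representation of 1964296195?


0b1110101000101001100100000000011 has 12 set bits

12


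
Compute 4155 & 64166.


0b1000000111011 & 0b1111101010100110 = 0b1000000100010 = 4130

4130


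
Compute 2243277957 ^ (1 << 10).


2243277957 ^ (1 << 10) = 2243277957 ^ 1024 = 2243276933

2243276933


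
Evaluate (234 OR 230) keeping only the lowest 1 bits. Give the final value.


Step 1: 234 | 230 = 238
Step 2: 238 & 1 = 0

0


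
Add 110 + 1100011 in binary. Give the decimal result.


110 + 1100011 = 1101001 = 105

105


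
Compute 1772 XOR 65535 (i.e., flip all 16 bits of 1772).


1772 ^ 65535 = 63763

63763


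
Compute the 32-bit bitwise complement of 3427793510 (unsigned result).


~0b11001100010011111111101001100110 = 0b110011101100000000010110011001 = 867173785 (32-bit unsigned)

867173785


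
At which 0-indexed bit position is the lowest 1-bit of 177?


0b10110001. Lowest set bit at position 0

0


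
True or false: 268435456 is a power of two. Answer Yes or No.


0b10000000000000000000000000000. Only one bit set => Yes

Yes


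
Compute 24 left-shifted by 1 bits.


0b11000 << 1 = 0b110000 = 48

48


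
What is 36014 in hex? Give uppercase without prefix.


36014 = 8CAE hex

8CAE


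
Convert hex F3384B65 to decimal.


F3384B65 hex = 4080552805 decimal

4080552805


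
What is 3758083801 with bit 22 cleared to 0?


3758083801 & ~(1 << 22) = 3753889497

3753889497


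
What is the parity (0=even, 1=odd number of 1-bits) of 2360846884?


0b10001100101101111010101000100100 has 15 ones => parity 1

1


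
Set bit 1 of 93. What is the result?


93 | (1 << 1) = 93 | 2 = 95

95


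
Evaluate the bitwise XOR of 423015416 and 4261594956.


0b11001001101101011001111111000 ^ 0b11111110000000101100011101001100 = 0b11100111001101000111010010110100 = 3878974644

3878974644


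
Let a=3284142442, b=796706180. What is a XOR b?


3284142442 ^ 796706180 = 3971796206

3971796206


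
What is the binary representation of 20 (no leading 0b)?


20 = 10100 in binary

10100


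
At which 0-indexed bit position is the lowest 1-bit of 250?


0b11111010. Lowest set bit at position 1

1


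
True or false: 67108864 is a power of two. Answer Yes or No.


0b100000000000000000000000000. Only one bit set => Yes

Yes


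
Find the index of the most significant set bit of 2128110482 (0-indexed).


0b1111110110110000110001110010010. Highest set bit at position 30

30


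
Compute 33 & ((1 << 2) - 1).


33 & 3 = 1

1


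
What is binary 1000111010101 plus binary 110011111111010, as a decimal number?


1000111010101 + 110011111111010 = 111100111001111 = 31183

31183


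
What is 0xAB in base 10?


AB hex = 171 decimal

171


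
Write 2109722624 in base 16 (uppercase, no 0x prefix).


2109722624 = 7DBFD000 hex

7DBFD000
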